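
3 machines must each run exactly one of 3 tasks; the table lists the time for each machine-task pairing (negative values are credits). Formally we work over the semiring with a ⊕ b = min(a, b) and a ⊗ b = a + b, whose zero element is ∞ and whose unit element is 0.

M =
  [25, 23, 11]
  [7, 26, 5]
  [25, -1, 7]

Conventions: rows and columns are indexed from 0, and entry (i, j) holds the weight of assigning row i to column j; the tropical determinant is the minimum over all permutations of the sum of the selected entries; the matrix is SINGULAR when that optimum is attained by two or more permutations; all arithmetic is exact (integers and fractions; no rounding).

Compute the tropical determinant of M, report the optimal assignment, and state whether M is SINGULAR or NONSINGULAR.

σ = (0, 1, 2): 25 + 26 + 7 = 58
σ = (0, 2, 1): 25 + 5 + (-1) = 29
σ = (1, 0, 2): 23 + 7 + 7 = 37
σ = (1, 2, 0): 23 + 5 + 25 = 53
σ = (2, 0, 1): 11 + 7 + (-1) = 17
σ = (2, 1, 0): 11 + 26 + 25 = 62
Optimal value attained by: σ = (2, 0, 1).
Answer: det⊕(M) = 17; verdict: NONSINGULAR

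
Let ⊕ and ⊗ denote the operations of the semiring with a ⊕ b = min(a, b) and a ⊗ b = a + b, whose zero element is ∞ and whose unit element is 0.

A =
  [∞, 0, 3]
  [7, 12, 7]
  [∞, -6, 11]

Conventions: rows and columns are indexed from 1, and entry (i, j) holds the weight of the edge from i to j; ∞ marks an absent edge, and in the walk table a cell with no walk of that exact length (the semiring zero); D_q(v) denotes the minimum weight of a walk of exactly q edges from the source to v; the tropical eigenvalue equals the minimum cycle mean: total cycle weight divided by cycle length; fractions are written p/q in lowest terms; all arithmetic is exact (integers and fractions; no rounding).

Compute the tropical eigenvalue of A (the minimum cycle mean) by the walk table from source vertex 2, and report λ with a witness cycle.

q=0: [∞, 0, ∞]
q=1: [7, 12, 7]
q=2: [19, 1, 10]
q=3: [8, 4, 8]
Optimal cycle mean attained by: cycle 2->3->2, total 7 + (-6), length 2.
Answer: λ = 1/2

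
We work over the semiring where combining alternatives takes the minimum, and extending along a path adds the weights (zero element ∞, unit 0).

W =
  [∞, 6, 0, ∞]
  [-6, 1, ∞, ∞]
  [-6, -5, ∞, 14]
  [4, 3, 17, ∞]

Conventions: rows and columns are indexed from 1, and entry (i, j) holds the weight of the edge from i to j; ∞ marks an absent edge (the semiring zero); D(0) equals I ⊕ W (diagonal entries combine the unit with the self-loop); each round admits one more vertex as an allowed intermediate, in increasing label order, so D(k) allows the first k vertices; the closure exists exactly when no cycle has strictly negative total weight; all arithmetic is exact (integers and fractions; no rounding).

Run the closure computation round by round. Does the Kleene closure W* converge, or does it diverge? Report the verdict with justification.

D(0):
  [0, 6, 0, ∞]
  [-6, 0, ∞, ∞]
  [-6, -5, 0, 14]
  [4, 3, 17, 0]
Detection: at round 1, diagonal entry (3, 3) turns strictly negative.
Key observation: the cycle 3->1->3 has total weight (-6) + 0, which is strictly negative.
Answer: DIVERGES — negative cycle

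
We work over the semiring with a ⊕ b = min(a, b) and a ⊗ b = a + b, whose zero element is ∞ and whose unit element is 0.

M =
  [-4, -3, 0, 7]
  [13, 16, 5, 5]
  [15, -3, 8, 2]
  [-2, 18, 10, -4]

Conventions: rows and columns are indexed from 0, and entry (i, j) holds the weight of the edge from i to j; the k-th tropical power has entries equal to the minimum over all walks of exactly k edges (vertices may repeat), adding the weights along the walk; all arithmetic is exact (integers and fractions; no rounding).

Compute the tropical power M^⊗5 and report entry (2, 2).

M^⊗2:
  [-8, -7, -4, 2]
  [3, 2, 13, 1]
  [0, 5, 2, -2]
  [-6, -5, -2, -8]
M^⊗3:
  [-12, -11, -8, -2]
  [-1, 0, 3, -3]
  [-4, -3, 0, -6]
  [-10, -9, -6, -12]
M^⊗4:
  [-16, -15, -12, -6]
  [-5, -4, -1, -7]
  [-8, -7, -4, -10]
  [-14, -13, -10, -16]
M^⊗5:
  [-20, -19, -16, -10]
  [-9, -8, -5, -11]
  [-12, -11, -8, -14]
  [-18, -17, -14, -20]
Key observation: the optimum is the walk 2->3->0->0->0->2, with weight 2 + (-2) + (-4) + (-4) + 0 = -8.
Optimal value attained by: walk 2->3->0->0->0->2.
Answer: (M^⊗5)[2][2] = -8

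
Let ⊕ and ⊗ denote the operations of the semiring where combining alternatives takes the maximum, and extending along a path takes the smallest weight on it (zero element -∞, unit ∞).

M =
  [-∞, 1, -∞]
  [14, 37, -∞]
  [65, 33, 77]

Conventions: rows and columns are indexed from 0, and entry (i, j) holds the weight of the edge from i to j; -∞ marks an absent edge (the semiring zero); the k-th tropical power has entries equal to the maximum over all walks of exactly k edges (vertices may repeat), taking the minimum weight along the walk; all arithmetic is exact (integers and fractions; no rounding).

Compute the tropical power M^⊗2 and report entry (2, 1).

M^⊗2:
  [1, 1, -∞]
  [14, 37, -∞]
  [65, 33, 77]
Key observation: the optimum is the walk 2->1->1, with weight 33 min 37 = 33.
Optimal value attained by: walk 2->1->1.
Answer: (M^⊗2)[2][1] = 33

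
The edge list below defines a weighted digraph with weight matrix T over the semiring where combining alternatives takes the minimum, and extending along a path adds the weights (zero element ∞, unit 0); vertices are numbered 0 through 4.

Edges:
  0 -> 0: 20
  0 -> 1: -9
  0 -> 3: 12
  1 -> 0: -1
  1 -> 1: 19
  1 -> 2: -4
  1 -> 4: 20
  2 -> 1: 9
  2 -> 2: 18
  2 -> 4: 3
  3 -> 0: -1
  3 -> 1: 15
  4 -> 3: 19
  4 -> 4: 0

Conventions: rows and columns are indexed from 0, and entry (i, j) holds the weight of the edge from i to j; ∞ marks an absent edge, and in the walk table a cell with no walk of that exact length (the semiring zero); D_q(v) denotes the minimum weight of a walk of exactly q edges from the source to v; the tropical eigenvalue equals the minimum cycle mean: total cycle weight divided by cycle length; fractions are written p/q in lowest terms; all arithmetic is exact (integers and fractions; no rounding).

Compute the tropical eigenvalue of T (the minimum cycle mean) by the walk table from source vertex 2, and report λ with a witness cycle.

q=0: [∞, ∞, 0, ∞, ∞]
q=1: [∞, 9, 18, ∞, 3]
q=2: [8, 27, 5, 22, 3]
q=3: [21, -1, 23, 20, 3]
q=4: [-2, 12, -5, 22, 3]
q=5: [11, -11, 8, 10, -2]
Optimal cycle mean attained by: cycle 0->1->0, total (-9) + (-1), length 2.
Answer: λ = -5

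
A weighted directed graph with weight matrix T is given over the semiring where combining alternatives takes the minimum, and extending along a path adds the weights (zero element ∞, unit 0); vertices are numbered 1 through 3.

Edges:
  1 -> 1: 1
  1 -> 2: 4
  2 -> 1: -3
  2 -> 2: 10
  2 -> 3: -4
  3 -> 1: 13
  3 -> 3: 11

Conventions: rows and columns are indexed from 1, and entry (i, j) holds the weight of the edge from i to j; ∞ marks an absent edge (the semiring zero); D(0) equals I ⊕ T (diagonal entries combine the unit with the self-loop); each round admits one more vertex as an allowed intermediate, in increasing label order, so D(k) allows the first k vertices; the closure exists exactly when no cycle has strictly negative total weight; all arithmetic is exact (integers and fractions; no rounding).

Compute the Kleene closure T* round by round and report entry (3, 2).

D(0):
  [0, 4, ∞]
  [-3, 0, -4]
  [13, ∞, 0]
D(1):
  [0, 4, ∞]
  [-3, 0, -4]
  [13, 17, 0]
D(2):
  [0, 4, 0]
  [-3, 0, -4]
  [13, 17, 0]
D(3):
  [0, 4, 0]
  [-3, 0, -4]
  [13, 17, 0]
Answer: T*[3][2] = 17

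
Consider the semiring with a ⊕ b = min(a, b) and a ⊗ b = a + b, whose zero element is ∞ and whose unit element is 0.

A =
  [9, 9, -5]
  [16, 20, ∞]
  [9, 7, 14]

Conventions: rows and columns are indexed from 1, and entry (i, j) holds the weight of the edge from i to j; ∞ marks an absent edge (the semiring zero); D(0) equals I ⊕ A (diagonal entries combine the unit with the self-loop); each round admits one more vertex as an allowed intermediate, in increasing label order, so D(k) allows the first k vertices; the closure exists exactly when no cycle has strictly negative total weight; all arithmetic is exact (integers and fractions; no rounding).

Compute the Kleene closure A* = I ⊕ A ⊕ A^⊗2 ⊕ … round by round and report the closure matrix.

D(0):
  [0, 9, -5]
  [16, 0, ∞]
  [9, 7, 0]
D(1):
  [0, 9, -5]
  [16, 0, 11]
  [9, 7, 0]
D(2):
  [0, 9, -5]
  [16, 0, 11]
  [9, 7, 0]
D(3):
  [0, 2, -5]
  [16, 0, 11]
  [9, 7, 0]
Answer: A* = [[0, 2, -5], [16, 0, 11], [9, 7, 0]]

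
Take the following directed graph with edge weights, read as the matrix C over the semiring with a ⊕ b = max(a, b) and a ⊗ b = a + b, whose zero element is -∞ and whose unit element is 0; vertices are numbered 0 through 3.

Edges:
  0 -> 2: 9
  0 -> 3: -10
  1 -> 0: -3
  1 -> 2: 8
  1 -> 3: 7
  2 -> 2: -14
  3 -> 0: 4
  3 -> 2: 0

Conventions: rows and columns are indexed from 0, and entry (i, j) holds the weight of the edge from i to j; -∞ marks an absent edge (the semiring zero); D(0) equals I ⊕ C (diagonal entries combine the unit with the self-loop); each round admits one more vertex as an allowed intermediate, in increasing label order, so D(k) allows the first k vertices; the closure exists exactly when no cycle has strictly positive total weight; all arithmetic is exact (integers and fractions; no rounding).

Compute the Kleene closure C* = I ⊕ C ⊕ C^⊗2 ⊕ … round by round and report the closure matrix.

D(0):
  [0, -∞, 9, -10]
  [-3, 0, 8, 7]
  [-∞, -∞, 0, -∞]
  [4, -∞, 0, 0]
D(1):
  [0, -∞, 9, -10]
  [-3, 0, 8, 7]
  [-∞, -∞, 0, -∞]
  [4, -∞, 13, 0]
D(2):
  [0, -∞, 9, -10]
  [-3, 0, 8, 7]
  [-∞, -∞, 0, -∞]
  [4, -∞, 13, 0]
D(3):
  [0, -∞, 9, -10]
  [-3, 0, 8, 7]
  [-∞, -∞, 0, -∞]
  [4, -∞, 13, 0]
D(4):
  [0, -∞, 9, -10]
  [11, 0, 20, 7]
  [-∞, -∞, 0, -∞]
  [4, -∞, 13, 0]
Answer: C* = [[0, -∞, 9, -10], [11, 0, 20, 7], [-∞, -∞, 0, -∞], [4, -∞, 13, 0]]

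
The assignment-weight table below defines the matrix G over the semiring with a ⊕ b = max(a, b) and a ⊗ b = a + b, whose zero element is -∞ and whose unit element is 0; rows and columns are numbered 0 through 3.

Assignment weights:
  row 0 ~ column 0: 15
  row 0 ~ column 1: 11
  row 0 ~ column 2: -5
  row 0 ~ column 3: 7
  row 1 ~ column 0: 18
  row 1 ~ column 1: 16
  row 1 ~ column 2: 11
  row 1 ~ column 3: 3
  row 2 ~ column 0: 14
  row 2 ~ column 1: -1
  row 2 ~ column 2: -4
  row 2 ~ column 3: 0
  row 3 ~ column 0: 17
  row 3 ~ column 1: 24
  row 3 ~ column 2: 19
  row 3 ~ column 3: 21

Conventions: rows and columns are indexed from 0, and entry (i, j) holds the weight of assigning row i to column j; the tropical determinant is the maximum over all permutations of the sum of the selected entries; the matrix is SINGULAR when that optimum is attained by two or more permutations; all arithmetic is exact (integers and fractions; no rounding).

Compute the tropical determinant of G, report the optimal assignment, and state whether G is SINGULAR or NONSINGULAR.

σ = (0, 1, 2, 3): 15 + 16 + (-4) + 21 = 48
σ = (0, 1, 3, 2): 15 + 16 + 0 + 19 = 50
σ = (0, 2, 1, 3): 15 + 11 + (-1) + 21 = 46
σ = (0, 2, 3, 1): 15 + 11 + 0 + 24 = 50
σ = (0, 3, 1, 2): 15 + 3 + (-1) + 19 = 36
σ = (0, 3, 2, 1): 15 + 3 + (-4) + 24 = 38
σ = (1, 0, 2, 3): 11 + 18 + (-4) + 21 = 46
σ = (1, 0, 3, 2): 11 + 18 + 0 + 19 = 48
σ = (1, 2, 0, 3): 11 + 11 + 14 + 21 = 57
σ = (1, 2, 3, 0): 11 + 11 + 0 + 17 = 39
σ = (1, 3, 0, 2): 11 + 3 + 14 + 19 = 47
σ = (1, 3, 2, 0): 11 + 3 + (-4) + 17 = 27
σ = (2, 0, 1, 3): (-5) + 18 + (-1) + 21 = 33
σ = (2, 0, 3, 1): (-5) + 18 + 0 + 24 = 37
σ = (2, 1, 0, 3): (-5) + 16 + 14 + 21 = 46
σ = (2, 1, 3, 0): (-5) + 16 + 0 + 17 = 28
σ = (2, 3, 0, 1): (-5) + 3 + 14 + 24 = 36
σ = (2, 3, 1, 0): (-5) + 3 + (-1) + 17 = 14
σ = (3, 0, 1, 2): 7 + 18 + (-1) + 19 = 43
σ = (3, 0, 2, 1): 7 + 18 + (-4) + 24 = 45
σ = (3, 1, 0, 2): 7 + 16 + 14 + 19 = 56
σ = (3, 1, 2, 0): 7 + 16 + (-4) + 17 = 36
σ = (3, 2, 0, 1): 7 + 11 + 14 + 24 = 56
σ = (3, 2, 1, 0): 7 + 11 + (-1) + 17 = 34
Optimal value attained by: σ = (1, 2, 0, 3).
Answer: det⊕(G) = 57; verdict: NONSINGULAR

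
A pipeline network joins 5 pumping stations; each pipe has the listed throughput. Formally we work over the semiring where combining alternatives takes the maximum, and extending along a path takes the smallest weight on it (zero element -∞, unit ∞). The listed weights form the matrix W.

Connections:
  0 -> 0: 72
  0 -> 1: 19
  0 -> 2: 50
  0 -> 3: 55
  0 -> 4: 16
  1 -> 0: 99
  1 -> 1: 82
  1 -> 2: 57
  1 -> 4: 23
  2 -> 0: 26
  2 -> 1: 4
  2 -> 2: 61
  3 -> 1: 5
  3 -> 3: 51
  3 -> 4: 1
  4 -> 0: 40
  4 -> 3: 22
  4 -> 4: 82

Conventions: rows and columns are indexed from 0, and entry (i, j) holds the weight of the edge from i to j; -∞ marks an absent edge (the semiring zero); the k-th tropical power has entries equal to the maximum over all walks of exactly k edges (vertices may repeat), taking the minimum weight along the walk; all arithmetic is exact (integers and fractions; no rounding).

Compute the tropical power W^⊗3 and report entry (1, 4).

W^⊗2:
  [72, 19, 50, 55, 19]
  [82, 82, 57, 55, 23]
  [26, 19, 61, 26, 16]
  [5, 5, 5, 51, 5]
  [40, 19, 40, 40, 82]
W^⊗3:
  [72, 19, 50, 55, 19]
  [82, 82, 57, 55, 23]
  [26, 19, 61, 26, 19]
  [5, 5, 5, 51, 5]
  [40, 19, 40, 40, 82]
Key observation: the optimum is the walk 1->1->1->4, with weight 82 min 82 min 23 = 23.
Optimal value attained by: walk 1->1->1->4.
Answer: (W^⊗3)[1][4] = 23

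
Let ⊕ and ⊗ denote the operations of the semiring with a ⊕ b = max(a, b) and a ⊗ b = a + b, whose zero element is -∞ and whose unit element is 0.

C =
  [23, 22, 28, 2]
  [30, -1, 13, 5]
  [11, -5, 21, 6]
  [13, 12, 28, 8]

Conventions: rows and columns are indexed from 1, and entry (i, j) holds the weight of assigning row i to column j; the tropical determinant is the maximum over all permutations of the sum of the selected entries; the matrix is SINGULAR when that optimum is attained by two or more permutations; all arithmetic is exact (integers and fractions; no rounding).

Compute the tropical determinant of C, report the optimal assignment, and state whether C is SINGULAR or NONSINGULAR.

σ = (1, 2, 3, 4): 23 + (-1) + 21 + 8 = 51
σ = (1, 2, 4, 3): 23 + (-1) + 6 + 28 = 56
σ = (1, 3, 2, 4): 23 + 13 + (-5) + 8 = 39
σ = (1, 3, 4, 2): 23 + 13 + 6 + 12 = 54
σ = (1, 4, 2, 3): 23 + 5 + (-5) + 28 = 51
σ = (1, 4, 3, 2): 23 + 5 + 21 + 12 = 61
σ = (2, 1, 3, 4): 22 + 30 + 21 + 8 = 81
σ = (2, 1, 4, 3): 22 + 30 + 6 + 28 = 86
σ = (2, 3, 1, 4): 22 + 13 + 11 + 8 = 54
σ = (2, 3, 4, 1): 22 + 13 + 6 + 13 = 54
σ = (2, 4, 1, 3): 22 + 5 + 11 + 28 = 66
σ = (2, 4, 3, 1): 22 + 5 + 21 + 13 = 61
σ = (3, 1, 2, 4): 28 + 30 + (-5) + 8 = 61
σ = (3, 1, 4, 2): 28 + 30 + 6 + 12 = 76
σ = (3, 2, 1, 4): 28 + (-1) + 11 + 8 = 46
σ = (3, 2, 4, 1): 28 + (-1) + 6 + 13 = 46
σ = (3, 4, 1, 2): 28 + 5 + 11 + 12 = 56
σ = (3, 4, 2, 1): 28 + 5 + (-5) + 13 = 41
σ = (4, 1, 2, 3): 2 + 30 + (-5) + 28 = 55
σ = (4, 1, 3, 2): 2 + 30 + 21 + 12 = 65
σ = (4, 2, 1, 3): 2 + (-1) + 11 + 28 = 40
σ = (4, 2, 3, 1): 2 + (-1) + 21 + 13 = 35
σ = (4, 3, 1, 2): 2 + 13 + 11 + 12 = 38
σ = (4, 3, 2, 1): 2 + 13 + (-5) + 13 = 23
Optimal value attained by: σ = (2, 1, 4, 3).
Answer: det⊕(C) = 86; verdict: NONSINGULAR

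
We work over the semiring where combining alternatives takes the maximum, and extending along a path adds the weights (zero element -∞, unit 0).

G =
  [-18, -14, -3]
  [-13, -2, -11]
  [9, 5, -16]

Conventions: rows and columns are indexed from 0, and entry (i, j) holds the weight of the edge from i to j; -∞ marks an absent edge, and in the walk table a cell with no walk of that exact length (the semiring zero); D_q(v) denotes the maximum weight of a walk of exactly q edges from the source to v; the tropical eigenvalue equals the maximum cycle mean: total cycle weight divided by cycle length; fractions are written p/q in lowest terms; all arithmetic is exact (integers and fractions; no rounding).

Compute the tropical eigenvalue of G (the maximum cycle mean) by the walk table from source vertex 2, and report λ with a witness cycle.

q=0: [-∞, -∞, 0]
q=1: [9, 5, -16]
q=2: [-7, 3, 6]
q=3: [15, 11, -8]
Optimal cycle mean attained by: cycle 0->2->0, total (-3) + 9, length 2.
Answer: λ = 3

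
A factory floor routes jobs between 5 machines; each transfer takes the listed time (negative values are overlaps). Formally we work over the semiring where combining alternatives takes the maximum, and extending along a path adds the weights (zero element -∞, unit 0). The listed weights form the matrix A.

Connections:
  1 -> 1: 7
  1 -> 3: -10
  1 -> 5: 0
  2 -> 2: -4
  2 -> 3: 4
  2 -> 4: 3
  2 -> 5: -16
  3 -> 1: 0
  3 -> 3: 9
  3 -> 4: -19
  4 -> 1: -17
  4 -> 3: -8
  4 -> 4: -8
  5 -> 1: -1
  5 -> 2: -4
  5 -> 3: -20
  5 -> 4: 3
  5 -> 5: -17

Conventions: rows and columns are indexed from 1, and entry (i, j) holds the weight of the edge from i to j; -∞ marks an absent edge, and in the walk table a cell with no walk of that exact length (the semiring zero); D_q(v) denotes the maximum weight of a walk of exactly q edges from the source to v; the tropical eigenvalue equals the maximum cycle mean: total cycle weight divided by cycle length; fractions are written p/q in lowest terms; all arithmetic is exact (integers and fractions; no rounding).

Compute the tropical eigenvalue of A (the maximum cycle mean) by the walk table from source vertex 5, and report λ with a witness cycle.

q=0: [-∞, -∞, -∞, -∞, 0]
q=1: [-1, -4, -20, 3, -17]
q=2: [6, -8, 0, -1, -1]
q=3: [13, -5, 9, 2, 6]
q=4: [20, 2, 18, 9, 13]
q=5: [27, 9, 27, 16, 20]
Optimal cycle mean attained by: cycle 3->3, total 9, length 1.
Answer: λ = 9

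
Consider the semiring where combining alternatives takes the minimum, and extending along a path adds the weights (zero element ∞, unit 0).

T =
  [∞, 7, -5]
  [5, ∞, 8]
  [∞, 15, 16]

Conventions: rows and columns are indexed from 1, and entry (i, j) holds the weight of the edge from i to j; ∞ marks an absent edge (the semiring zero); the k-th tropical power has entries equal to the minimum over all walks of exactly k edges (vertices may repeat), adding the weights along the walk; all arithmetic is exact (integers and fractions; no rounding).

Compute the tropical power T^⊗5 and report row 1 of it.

T^⊗2:
  [12, 10, 11]
  [∞, 12, 0]
  [20, 31, 23]
T^⊗3:
  [15, 19, 7]
  [17, 15, 16]
  [36, 27, 15]
T^⊗4:
  [24, 22, 10]
  [20, 24, 12]
  [32, 30, 31]
T^⊗5:
  [27, 25, 19]
  [29, 27, 15]
  [35, 39, 27]
Answer: row 1 of T^⊗5 = [27, 25, 19]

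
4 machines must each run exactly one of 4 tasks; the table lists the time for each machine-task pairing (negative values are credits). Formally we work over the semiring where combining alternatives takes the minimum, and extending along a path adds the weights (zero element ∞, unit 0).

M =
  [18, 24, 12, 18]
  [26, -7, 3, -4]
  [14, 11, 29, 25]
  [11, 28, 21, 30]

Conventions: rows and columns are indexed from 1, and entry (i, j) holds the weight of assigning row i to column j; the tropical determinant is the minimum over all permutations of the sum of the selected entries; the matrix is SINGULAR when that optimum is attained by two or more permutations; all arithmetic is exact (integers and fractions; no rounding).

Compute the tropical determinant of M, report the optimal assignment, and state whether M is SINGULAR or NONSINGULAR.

σ = (1, 2, 3, 4): 18 + (-7) + 29 + 30 = 70
σ = (1, 2, 4, 3): 18 + (-7) + 25 + 21 = 57
σ = (1, 3, 2, 4): 18 + 3 + 11 + 30 = 62
σ = (1, 3, 4, 2): 18 + 3 + 25 + 28 = 74
σ = (1, 4, 2, 3): 18 + (-4) + 11 + 21 = 46
σ = (1, 4, 3, 2): 18 + (-4) + 29 + 28 = 71
σ = (2, 1, 3, 4): 24 + 26 + 29 + 30 = 109
σ = (2, 1, 4, 3): 24 + 26 + 25 + 21 = 96
σ = (2, 3, 1, 4): 24 + 3 + 14 + 30 = 71
σ = (2, 3, 4, 1): 24 + 3 + 25 + 11 = 63
σ = (2, 4, 1, 3): 24 + (-4) + 14 + 21 = 55
σ = (2, 4, 3, 1): 24 + (-4) + 29 + 11 = 60
σ = (3, 1, 2, 4): 12 + 26 + 11 + 30 = 79
σ = (3, 1, 4, 2): 12 + 26 + 25 + 28 = 91
σ = (3, 2, 1, 4): 12 + (-7) + 14 + 30 = 49
σ = (3, 2, 4, 1): 12 + (-7) + 25 + 11 = 41
σ = (3, 4, 1, 2): 12 + (-4) + 14 + 28 = 50
σ = (3, 4, 2, 1): 12 + (-4) + 11 + 11 = 30
σ = (4, 1, 2, 3): 18 + 26 + 11 + 21 = 76
σ = (4, 1, 3, 2): 18 + 26 + 29 + 28 = 101
σ = (4, 2, 1, 3): 18 + (-7) + 14 + 21 = 46
σ = (4, 2, 3, 1): 18 + (-7) + 29 + 11 = 51
σ = (4, 3, 1, 2): 18 + 3 + 14 + 28 = 63
σ = (4, 3, 2, 1): 18 + 3 + 11 + 11 = 43
Optimal value attained by: σ = (3, 4, 2, 1).
Answer: det⊕(M) = 30; verdict: NONSINGULAR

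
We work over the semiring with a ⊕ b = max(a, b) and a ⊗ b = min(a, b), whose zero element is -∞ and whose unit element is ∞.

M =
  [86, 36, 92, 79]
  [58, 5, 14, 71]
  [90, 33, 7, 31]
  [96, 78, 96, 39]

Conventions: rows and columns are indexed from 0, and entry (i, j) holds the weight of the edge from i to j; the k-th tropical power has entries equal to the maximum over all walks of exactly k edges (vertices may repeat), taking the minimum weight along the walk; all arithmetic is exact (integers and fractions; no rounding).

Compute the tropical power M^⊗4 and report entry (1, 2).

M^⊗2:
  [90, 78, 86, 79]
  [71, 71, 71, 58]
  [86, 36, 90, 79]
  [90, 39, 92, 79]
M^⊗3:
  [86, 78, 90, 79]
  [71, 58, 71, 71]
  [90, 78, 86, 79]
  [90, 78, 90, 79]
M^⊗4:
  [90, 78, 86, 79]
  [71, 71, 71, 71]
  [86, 78, 90, 79]
  [90, 78, 90, 79]
Key observation: the optimum is the walk 1->3->2->0->2, with weight 71 min 96 min 90 min 92 = 71.
Optimal value attained by: walk 1->3->2->0->2.
Answer: (M^⊗4)[1][2] = 71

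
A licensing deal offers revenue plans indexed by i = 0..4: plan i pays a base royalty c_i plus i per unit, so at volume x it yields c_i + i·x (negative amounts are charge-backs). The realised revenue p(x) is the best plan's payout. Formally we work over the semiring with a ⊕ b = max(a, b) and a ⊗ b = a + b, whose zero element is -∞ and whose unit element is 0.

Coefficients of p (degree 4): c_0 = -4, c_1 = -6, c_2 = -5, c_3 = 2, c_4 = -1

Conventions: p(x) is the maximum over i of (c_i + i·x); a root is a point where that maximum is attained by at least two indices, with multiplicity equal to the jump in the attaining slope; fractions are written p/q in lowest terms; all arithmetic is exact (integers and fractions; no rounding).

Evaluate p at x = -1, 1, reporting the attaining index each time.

p(-1) = max(-4+0·(-1)=-4, -6+1·(-1)=-7, -5+2·(-1)=-7, 2+3·(-1)=-1, -1+4·(-1)=-5) = -1 (attained by i=3)
p(1) = max(-4+0·1=-4, -6+1·1=-5, -5+2·1=-3, 2+3·1=5, -1+4·1=3) = 5 (attained by i=3)
Answer: p(-1) = -1; p(1) = 5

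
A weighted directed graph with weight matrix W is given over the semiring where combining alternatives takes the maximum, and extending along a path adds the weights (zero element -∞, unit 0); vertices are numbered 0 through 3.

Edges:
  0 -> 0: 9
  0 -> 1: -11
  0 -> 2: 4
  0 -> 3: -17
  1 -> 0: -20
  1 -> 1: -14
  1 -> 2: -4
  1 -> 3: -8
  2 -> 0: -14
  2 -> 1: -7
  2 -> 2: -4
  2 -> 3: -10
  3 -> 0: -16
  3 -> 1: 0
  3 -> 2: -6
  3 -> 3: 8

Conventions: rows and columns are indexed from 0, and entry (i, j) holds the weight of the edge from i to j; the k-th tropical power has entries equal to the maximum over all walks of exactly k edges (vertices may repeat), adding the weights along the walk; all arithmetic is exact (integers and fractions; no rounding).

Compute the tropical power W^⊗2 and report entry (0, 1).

W^⊗2:
  [18, -2, 13, -6]
  [-11, -8, -8, 0]
  [-5, -10, -8, -2]
  [-7, 8, 2, 16]
Key observation: the optimum is the walk 0->0->1, with weight 9 + (-11) = -2.
Optimal value attained by: walk 0->0->1.
Answer: (W^⊗2)[0][1] = -2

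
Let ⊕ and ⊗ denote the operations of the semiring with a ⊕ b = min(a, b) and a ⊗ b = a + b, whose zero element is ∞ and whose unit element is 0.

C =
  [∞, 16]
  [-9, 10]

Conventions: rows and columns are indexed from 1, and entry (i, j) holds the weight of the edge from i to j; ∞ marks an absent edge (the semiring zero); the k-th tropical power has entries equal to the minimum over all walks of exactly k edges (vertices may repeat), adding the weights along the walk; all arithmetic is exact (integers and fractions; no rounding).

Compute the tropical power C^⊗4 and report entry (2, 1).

C^⊗2:
  [7, 26]
  [1, 7]
C^⊗3:
  [17, 23]
  [-2, 17]
C^⊗4:
  [14, 33]
  [8, 14]
Key observation: the optimum is the walk 2->1->2->2->1, with weight (-9) + 16 + 10 + (-9) = 8.
Optimal value attained by: walk 2->1->2->2->1.
Answer: (C^⊗4)[2][1] = 8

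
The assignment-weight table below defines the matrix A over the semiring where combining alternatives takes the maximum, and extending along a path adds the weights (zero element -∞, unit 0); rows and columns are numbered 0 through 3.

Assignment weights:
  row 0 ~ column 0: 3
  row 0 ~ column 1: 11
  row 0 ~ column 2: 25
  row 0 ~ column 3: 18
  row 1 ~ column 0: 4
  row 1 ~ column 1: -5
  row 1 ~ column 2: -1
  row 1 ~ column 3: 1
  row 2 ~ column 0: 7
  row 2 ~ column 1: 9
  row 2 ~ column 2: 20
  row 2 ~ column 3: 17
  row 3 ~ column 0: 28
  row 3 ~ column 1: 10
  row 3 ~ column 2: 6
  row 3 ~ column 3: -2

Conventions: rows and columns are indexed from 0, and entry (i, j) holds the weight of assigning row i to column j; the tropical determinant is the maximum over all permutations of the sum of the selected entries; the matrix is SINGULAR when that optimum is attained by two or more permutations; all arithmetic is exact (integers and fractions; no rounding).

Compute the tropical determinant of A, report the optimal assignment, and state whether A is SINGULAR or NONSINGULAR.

σ = (0, 1, 2, 3): 3 + (-5) + 20 + (-2) = 16
σ = (0, 1, 3, 2): 3 + (-5) + 17 + 6 = 21
σ = (0, 2, 1, 3): 3 + (-1) + 9 + (-2) = 9
σ = (0, 2, 3, 1): 3 + (-1) + 17 + 10 = 29
σ = (0, 3, 1, 2): 3 + 1 + 9 + 6 = 19
σ = (0, 3, 2, 1): 3 + 1 + 20 + 10 = 34
σ = (1, 0, 2, 3): 11 + 4 + 20 + (-2) = 33
σ = (1, 0, 3, 2): 11 + 4 + 17 + 6 = 38
σ = (1, 2, 0, 3): 11 + (-1) + 7 + (-2) = 15
σ = (1, 2, 3, 0): 11 + (-1) + 17 + 28 = 55
σ = (1, 3, 0, 2): 11 + 1 + 7 + 6 = 25
σ = (1, 3, 2, 0): 11 + 1 + 20 + 28 = 60
σ = (2, 0, 1, 3): 25 + 4 + 9 + (-2) = 36
σ = (2, 0, 3, 1): 25 + 4 + 17 + 10 = 56
σ = (2, 1, 0, 3): 25 + (-5) + 7 + (-2) = 25
σ = (2, 1, 3, 0): 25 + (-5) + 17 + 28 = 65
σ = (2, 3, 0, 1): 25 + 1 + 7 + 10 = 43
σ = (2, 3, 1, 0): 25 + 1 + 9 + 28 = 63
σ = (3, 0, 1, 2): 18 + 4 + 9 + 6 = 37
σ = (3, 0, 2, 1): 18 + 4 + 20 + 10 = 52
σ = (3, 1, 0, 2): 18 + (-5) + 7 + 6 = 26
σ = (3, 1, 2, 0): 18 + (-5) + 20 + 28 = 61
σ = (3, 2, 0, 1): 18 + (-1) + 7 + 10 = 34
σ = (3, 2, 1, 0): 18 + (-1) + 9 + 28 = 54
Optimal value attained by: σ = (2, 1, 3, 0).
Answer: det⊕(A) = 65; verdict: NONSINGULAR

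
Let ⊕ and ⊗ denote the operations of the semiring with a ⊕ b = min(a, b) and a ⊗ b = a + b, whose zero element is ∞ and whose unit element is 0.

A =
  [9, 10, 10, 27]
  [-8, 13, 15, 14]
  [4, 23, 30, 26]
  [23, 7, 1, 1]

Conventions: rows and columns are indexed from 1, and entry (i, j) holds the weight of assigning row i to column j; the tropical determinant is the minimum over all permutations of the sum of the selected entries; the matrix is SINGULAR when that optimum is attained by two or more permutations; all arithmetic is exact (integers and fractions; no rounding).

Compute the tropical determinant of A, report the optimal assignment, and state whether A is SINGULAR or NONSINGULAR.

σ = (1, 2, 3, 4): 9 + 13 + 30 + 1 = 53
σ = (1, 2, 4, 3): 9 + 13 + 26 + 1 = 49
σ = (1, 3, 2, 4): 9 + 15 + 23 + 1 = 48
σ = (1, 3, 4, 2): 9 + 15 + 26 + 7 = 57
σ = (1, 4, 2, 3): 9 + 14 + 23 + 1 = 47
σ = (1, 4, 3, 2): 9 + 14 + 30 + 7 = 60
σ = (2, 1, 3, 4): 10 + (-8) + 30 + 1 = 33
σ = (2, 1, 4, 3): 10 + (-8) + 26 + 1 = 29
σ = (2, 3, 1, 4): 10 + 15 + 4 + 1 = 30
σ = (2, 3, 4, 1): 10 + 15 + 26 + 23 = 74
σ = (2, 4, 1, 3): 10 + 14 + 4 + 1 = 29
σ = (2, 4, 3, 1): 10 + 14 + 30 + 23 = 77
σ = (3, 1, 2, 4): 10 + (-8) + 23 + 1 = 26
σ = (3, 1, 4, 2): 10 + (-8) + 26 + 7 = 35
σ = (3, 2, 1, 4): 10 + 13 + 4 + 1 = 28
σ = (3, 2, 4, 1): 10 + 13 + 26 + 23 = 72
σ = (3, 4, 1, 2): 10 + 14 + 4 + 7 = 35
σ = (3, 4, 2, 1): 10 + 14 + 23 + 23 = 70
σ = (4, 1, 2, 3): 27 + (-8) + 23 + 1 = 43
σ = (4, 1, 3, 2): 27 + (-8) + 30 + 7 = 56
σ = (4, 2, 1, 3): 27 + 13 + 4 + 1 = 45
σ = (4, 2, 3, 1): 27 + 13 + 30 + 23 = 93
σ = (4, 3, 1, 2): 27 + 15 + 4 + 7 = 53
σ = (4, 3, 2, 1): 27 + 15 + 23 + 23 = 88
Optimal value attained by: σ = (3, 1, 2, 4).
Answer: det⊕(A) = 26; verdict: NONSINGULAR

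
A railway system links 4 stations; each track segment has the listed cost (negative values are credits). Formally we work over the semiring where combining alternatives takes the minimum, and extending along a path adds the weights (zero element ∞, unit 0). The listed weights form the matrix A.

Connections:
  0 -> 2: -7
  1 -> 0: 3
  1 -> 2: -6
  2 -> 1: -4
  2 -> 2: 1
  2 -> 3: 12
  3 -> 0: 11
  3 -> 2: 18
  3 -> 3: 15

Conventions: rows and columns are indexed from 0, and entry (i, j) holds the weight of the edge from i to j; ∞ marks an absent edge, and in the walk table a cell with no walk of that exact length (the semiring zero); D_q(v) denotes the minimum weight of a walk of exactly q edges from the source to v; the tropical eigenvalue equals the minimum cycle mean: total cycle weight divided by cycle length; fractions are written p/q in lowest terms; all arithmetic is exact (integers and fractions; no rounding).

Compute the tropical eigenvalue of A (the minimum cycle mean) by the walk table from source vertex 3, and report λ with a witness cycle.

q=0: [∞, ∞, ∞, 0]
q=1: [11, ∞, 18, 15]
q=2: [26, 14, 4, 30]
q=3: [17, 0, 5, 16]
q=4: [3, 1, -6, 17]
Optimal cycle mean attained by: cycle 1->2->1, total (-6) + (-4), length 2.
Answer: λ = -5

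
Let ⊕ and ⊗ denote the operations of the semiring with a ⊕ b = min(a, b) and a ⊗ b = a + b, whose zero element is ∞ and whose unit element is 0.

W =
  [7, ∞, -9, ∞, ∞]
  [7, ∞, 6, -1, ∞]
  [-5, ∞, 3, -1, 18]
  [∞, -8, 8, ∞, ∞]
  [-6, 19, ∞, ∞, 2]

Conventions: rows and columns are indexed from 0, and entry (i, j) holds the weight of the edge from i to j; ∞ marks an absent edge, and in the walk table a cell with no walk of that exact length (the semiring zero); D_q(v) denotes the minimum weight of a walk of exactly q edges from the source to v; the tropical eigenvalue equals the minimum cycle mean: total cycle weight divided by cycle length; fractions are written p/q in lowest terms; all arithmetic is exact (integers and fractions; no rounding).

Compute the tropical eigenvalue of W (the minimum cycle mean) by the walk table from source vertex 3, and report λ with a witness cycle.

q=0: [∞, ∞, ∞, 0, ∞]
q=1: [∞, -8, 8, ∞, ∞]
q=2: [-1, ∞, -2, -9, 26]
q=3: [-7, -17, -10, -3, 16]
q=4: [-15, -11, -16, -18, 8]
q=5: [-21, -26, -24, -17, 2]
Optimal cycle mean attained by: cycle 0->2->0, total (-9) + (-5), length 2.
Answer: λ = -7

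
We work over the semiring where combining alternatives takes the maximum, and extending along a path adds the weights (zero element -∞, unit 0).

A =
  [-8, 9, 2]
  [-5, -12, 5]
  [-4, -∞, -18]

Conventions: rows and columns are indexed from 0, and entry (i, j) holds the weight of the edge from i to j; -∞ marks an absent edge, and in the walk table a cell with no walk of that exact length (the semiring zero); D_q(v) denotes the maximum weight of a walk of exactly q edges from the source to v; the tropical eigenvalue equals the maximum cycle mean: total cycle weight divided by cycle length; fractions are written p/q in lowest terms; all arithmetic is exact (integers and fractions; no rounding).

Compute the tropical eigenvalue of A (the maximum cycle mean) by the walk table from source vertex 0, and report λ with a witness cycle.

q=0: [0, -∞, -∞]
q=1: [-8, 9, 2]
q=2: [4, 1, 14]
q=3: [10, 13, 6]
Optimal cycle mean attained by: cycle 0->1->2->0, total 9 + 5 + (-4), length 3.
Answer: λ = 10/3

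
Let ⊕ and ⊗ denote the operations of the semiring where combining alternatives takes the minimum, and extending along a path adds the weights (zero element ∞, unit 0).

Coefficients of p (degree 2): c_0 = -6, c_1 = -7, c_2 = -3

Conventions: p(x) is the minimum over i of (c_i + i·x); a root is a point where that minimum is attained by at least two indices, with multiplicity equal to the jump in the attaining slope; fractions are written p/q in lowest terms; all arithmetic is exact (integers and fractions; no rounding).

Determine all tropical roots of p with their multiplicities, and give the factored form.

hull edge (i=0, c=-6) to (i=1, c=-7): slope -1, span 1
hull edge (i=1, c=-7) to (i=2, c=-3): slope 4, span 1
Factored form: p(x) = -3 ⊗ (x ⊕ (-4)) ⊗ (x ⊕ 1)
Answer: roots = -4 (mult 1), 1 (mult 1)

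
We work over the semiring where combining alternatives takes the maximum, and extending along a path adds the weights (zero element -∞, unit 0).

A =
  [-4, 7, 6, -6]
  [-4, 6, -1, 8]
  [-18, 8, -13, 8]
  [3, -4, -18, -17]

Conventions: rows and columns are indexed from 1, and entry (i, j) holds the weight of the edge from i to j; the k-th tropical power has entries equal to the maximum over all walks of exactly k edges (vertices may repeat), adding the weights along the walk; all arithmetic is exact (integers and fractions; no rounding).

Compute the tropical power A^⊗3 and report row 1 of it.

A^⊗2:
  [3, 14, 6, 15]
  [11, 12, 5, 14]
  [11, 14, 7, 16]
  [-1, 10, 9, 4]
A^⊗3:
  [18, 20, 13, 22]
  [17, 18, 17, 20]
  [19, 20, 17, 22]
  [7, 17, 9, 18]
Answer: row 1 of A^⊗3 = [18, 20, 13, 22]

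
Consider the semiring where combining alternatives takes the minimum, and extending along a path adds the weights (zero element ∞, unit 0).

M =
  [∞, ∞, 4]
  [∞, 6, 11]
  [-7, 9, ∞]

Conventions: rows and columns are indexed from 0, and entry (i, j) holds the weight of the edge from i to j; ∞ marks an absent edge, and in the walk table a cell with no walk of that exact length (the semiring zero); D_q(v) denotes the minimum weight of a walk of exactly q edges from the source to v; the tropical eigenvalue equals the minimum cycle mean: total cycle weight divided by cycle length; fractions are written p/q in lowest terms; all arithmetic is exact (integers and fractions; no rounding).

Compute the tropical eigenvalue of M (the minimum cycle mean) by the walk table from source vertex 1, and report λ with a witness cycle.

q=0: [∞, 0, ∞]
q=1: [∞, 6, 11]
q=2: [4, 12, 17]
q=3: [10, 18, 8]
Optimal cycle mean attained by: cycle 0->2->0, total 4 + (-7), length 2.
Answer: λ = -3/2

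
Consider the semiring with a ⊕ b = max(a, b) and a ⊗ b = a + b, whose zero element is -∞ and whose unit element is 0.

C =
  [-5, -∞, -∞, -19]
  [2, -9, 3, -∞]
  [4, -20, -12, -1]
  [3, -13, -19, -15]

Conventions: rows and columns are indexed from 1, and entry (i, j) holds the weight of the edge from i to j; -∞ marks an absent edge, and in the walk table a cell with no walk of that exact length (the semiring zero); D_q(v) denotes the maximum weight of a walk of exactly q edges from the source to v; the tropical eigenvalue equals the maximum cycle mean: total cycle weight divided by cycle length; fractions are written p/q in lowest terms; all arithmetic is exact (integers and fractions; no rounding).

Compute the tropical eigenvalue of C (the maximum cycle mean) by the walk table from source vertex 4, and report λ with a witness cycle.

q=0: [-∞, -∞, -∞, 0]
q=1: [3, -13, -19, -15]
q=2: [-2, -22, -10, -16]
q=3: [-6, -29, -19, -11]
q=4: [-8, -24, -26, -20]
Optimal cycle mean attained by: cycle 2->3->4->2, total 3 + (-1) + (-13), length 3.
Answer: λ = -11/3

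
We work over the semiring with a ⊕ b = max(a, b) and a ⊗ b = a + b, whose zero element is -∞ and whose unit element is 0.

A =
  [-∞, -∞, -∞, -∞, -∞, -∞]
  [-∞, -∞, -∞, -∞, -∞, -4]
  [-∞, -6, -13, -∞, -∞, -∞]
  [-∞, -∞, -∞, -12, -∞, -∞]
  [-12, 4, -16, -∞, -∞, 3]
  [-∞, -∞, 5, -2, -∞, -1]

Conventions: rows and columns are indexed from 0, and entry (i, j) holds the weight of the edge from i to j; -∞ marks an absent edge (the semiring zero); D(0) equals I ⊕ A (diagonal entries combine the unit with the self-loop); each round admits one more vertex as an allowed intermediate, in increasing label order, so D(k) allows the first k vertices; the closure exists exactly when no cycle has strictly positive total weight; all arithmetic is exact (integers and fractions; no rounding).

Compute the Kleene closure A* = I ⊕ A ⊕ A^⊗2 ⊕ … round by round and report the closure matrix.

D(0):
  [0, -∞, -∞, -∞, -∞, -∞]
  [-∞, 0, -∞, -∞, -∞, -4]
  [-∞, -6, 0, -∞, -∞, -∞]
  [-∞, -∞, -∞, 0, -∞, -∞]
  [-12, 4, -16, -∞, 0, 3]
  [-∞, -∞, 5, -2, -∞, 0]
D(1):
  [0, -∞, -∞, -∞, -∞, -∞]
  [-∞, 0, -∞, -∞, -∞, -4]
  [-∞, -6, 0, -∞, -∞, -∞]
  [-∞, -∞, -∞, 0, -∞, -∞]
  [-12, 4, -16, -∞, 0, 3]
  [-∞, -∞, 5, -2, -∞, 0]
D(2):
  [0, -∞, -∞, -∞, -∞, -∞]
  [-∞, 0, -∞, -∞, -∞, -4]
  [-∞, -6, 0, -∞, -∞, -10]
  [-∞, -∞, -∞, 0, -∞, -∞]
  [-12, 4, -16, -∞, 0, 3]
  [-∞, -∞, 5, -2, -∞, 0]
D(3):
  [0, -∞, -∞, -∞, -∞, -∞]
  [-∞, 0, -∞, -∞, -∞, -4]
  [-∞, -6, 0, -∞, -∞, -10]
  [-∞, -∞, -∞, 0, -∞, -∞]
  [-12, 4, -16, -∞, 0, 3]
  [-∞, -1, 5, -2, -∞, 0]
D(4):
  [0, -∞, -∞, -∞, -∞, -∞]
  [-∞, 0, -∞, -∞, -∞, -4]
  [-∞, -6, 0, -∞, -∞, -10]
  [-∞, -∞, -∞, 0, -∞, -∞]
  [-12, 4, -16, -∞, 0, 3]
  [-∞, -1, 5, -2, -∞, 0]
D(5):
  [0, -∞, -∞, -∞, -∞, -∞]
  [-∞, 0, -∞, -∞, -∞, -4]
  [-∞, -6, 0, -∞, -∞, -10]
  [-∞, -∞, -∞, 0, -∞, -∞]
  [-12, 4, -16, -∞, 0, 3]
  [-∞, -1, 5, -2, -∞, 0]
D(6):
  [0, -∞, -∞, -∞, -∞, -∞]
  [-∞, 0, 1, -6, -∞, -4]
  [-∞, -6, 0, -12, -∞, -10]
  [-∞, -∞, -∞, 0, -∞, -∞]
  [-12, 4, 8, 1, 0, 3]
  [-∞, -1, 5, -2, -∞, 0]
Answer: A* = [[0, -∞, -∞, -∞, -∞, -∞], [-∞, 0, 1, -6, -∞, -4], [-∞, -6, 0, -12, -∞, -10], [-∞, -∞, -∞, 0, -∞, -∞], [-12, 4, 8, 1, 0, 3], [-∞, -1, 5, -2, -∞, 0]]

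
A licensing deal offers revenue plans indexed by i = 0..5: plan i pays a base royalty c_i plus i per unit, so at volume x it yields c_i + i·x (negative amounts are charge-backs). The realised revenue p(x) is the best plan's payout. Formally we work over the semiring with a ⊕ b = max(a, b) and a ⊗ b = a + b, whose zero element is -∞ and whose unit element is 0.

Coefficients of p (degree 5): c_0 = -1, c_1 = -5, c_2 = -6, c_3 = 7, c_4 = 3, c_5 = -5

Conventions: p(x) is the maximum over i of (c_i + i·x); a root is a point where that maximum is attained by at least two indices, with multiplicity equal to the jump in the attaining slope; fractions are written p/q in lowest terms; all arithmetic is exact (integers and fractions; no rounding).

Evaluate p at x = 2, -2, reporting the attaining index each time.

p(2) = max(-1+0·2=-1, -5+1·2=-3, -6+2·2=-2, 7+3·2=13, 3+4·2=11, -5+5·2=5) = 13 (attained by i=3)
p(-2) = max(-1+0·(-2)=-1, -5+1·(-2)=-7, -6+2·(-2)=-10, 7+3·(-2)=1, 3+4·(-2)=-5, -5+5·(-2)=-15) = 1 (attained by i=3)
Answer: p(2) = 13; p(-2) = 1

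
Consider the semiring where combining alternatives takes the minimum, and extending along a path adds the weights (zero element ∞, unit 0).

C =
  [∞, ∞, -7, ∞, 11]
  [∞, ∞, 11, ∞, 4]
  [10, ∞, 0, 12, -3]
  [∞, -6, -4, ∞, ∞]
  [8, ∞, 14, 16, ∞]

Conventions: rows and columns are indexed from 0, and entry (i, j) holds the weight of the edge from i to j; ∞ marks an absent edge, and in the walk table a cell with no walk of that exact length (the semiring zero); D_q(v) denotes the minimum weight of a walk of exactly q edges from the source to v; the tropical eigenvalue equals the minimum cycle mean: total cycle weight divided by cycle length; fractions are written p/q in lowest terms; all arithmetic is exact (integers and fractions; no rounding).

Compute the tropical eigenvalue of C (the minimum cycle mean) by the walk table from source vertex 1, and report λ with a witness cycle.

q=0: [∞, 0, ∞, ∞, ∞]
q=1: [∞, ∞, 11, ∞, 4]
q=2: [12, ∞, 11, 20, 8]
q=3: [16, 14, 5, 23, 8]
q=4: [15, 17, 5, 17, 2]
q=5: [10, 11, 5, 17, 2]
Optimal cycle mean attained by: cycle 0->2->4->0, total (-7) + (-3) + 8, length 3.
Answer: λ = -2/3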